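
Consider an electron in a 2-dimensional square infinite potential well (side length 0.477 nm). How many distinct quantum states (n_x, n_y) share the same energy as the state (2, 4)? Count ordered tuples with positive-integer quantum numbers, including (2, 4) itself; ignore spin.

The level has n_x² + n_y² = 20. The ordered positive-integer solutions are (2, 4), (4, 2).
That gives 2 states.

degeneracy = 2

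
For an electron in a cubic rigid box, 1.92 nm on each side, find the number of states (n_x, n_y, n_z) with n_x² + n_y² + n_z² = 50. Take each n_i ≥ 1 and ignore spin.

The level has n_x² + n_y² + n_z² = 50. The ordered positive-integer solutions are (3, 4, 5), (3, 5, 4), (4, 3, 5), (4, 5, 3), (5, 3, 4), (5, 4, 3).
That gives 6 states.

degeneracy = 6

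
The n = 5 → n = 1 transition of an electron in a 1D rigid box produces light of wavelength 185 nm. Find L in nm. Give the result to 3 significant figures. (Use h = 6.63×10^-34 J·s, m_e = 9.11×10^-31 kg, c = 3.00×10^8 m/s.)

The photon carries ΔE = hc/λ = 6.63×10^-34·3.00×10^8/1.85×10^-7 m = 1.075×10^-18 J.
Since ΔE = (5² − 1²)E_1, E_1 = 4.479×10^-20 J, and L = h/√(8m_eE_1) = 1.16×10^-9 m = 1.16 nm.

L = 1.16 nm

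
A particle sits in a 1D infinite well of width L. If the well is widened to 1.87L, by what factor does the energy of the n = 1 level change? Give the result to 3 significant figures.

E_n ∝ 1/L², so the energy scales by 1/1.87² = 0.286.

0.286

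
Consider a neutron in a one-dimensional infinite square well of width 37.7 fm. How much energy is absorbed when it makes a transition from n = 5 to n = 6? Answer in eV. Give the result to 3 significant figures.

|ΔE| = 1.58×10^6 eV

E_1 = h²/(8m_nL²) = 2.305×10^-14 J.
|ΔE| = |5² − 6²|·E_1 = 11·2.305×10^-14 J = 2.536×10^-13 J = 1.58×10^6 eV.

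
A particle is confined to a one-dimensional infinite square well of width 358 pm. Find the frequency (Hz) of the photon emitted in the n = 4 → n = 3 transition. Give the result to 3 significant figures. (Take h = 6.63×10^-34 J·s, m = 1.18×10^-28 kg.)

f = 3.84×10^13 Hz

E_1 = h²/(8mL²) = 3.633×10^-21 J and ΔE = (4² − 3²)E_1 = 2.543×10^-20 J.
f = ΔE/h = 2.543×10^-20/6.63×10^-34 = 3.84×10^13 Hz.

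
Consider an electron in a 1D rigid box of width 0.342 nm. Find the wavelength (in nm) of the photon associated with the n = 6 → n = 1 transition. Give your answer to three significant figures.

λ = 11.0 nm

E_1 = h²/(8m_eL²) = 5.151×10^-19 J, so ΔE = (6² − 1²)E_1 = 1.803×10^-17 J.
λ = hc/ΔE = (6.626×10^-34·2.998×10^8)/1.803×10^-17 = 1.10×10^-8 m = 11.0 nm.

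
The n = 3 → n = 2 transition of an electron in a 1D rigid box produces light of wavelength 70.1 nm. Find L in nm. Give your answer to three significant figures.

The photon carries ΔE = hc/λ = 6.626×10^-34·2.998×10^8/7.01×10^-8 m = 2.834×10^-18 J.
Since ΔE = (3² − 2²)E_1, E_1 = 5.668×10^-19 J, and L = h/√(8m_eE_1) = 3.26×10^-10 m = 0.326 nm.

L = 0.326 nm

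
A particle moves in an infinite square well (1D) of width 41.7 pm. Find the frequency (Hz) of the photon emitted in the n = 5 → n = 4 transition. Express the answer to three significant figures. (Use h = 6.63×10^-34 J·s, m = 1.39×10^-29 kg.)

f = 3.09×10^16 Hz

E_1 = h²/(8mL²) = 2.273×10^-18 J and ΔE = (5² − 4²)E_1 = 2.046×10^-17 J.
f = ΔE/h = 2.046×10^-17/6.63×10^-34 = 3.09×10^16 Hz.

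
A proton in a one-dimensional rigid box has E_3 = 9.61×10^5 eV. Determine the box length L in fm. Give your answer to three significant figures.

From E_n = n²h²/(8m_pL²), L = n·h/√(8m_pE_n).
E_3 = 9.61×10^5 eV = 1.540×10^-13 J, so L = 3·6.626×10^-34/√(8·1.673×10^-27·1.540×10^-13) = 4.38×10^-14 m = 43.8 fm.

L = 43.8 fm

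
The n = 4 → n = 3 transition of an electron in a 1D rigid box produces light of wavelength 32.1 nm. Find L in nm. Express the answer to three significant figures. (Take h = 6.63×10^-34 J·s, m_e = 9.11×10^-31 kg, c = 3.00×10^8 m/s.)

The photon carries ΔE = hc/λ = 6.63×10^-34·3.00×10^8/3.21×10^-8 m = 6.196×10^-18 J.
Since ΔE = (4² − 3²)E_1, E_1 = 8.851×10^-19 J, and L = h/√(8m_eE_1) = 2.61×10^-10 m = 0.261 nm.

L = 0.261 nm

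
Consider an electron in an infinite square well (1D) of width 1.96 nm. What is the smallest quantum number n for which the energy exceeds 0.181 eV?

n = 2

E_1 = h²/(8m_eL²) = 1.568×10^-20 J = 0.09788 eV.
Need n² > 0.181/0.09788 = 1.849, i.e. n > 1.360.
The smallest integer satisfying this is n = 2.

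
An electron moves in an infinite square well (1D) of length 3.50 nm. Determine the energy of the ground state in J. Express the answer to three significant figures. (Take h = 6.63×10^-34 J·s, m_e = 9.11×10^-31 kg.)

E_1 = 4.92×10^-21 J

For an infinite well E_n = n²h²/(8m_eL²), so E_1 = h²/(8m_eL²) = (6.63×10^-34)²/(8·9.11×10^-31·(3.50×10^-9 m)²) = 4.924×10^-21 J.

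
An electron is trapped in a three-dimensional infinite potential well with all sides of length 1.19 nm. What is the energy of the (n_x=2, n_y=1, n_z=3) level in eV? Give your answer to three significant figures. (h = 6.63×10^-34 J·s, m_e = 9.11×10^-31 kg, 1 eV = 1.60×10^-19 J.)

For a 3D rectangular well E = (h²/8m_e)·Σ n_i²/L_i² = (6.63×10^-34)²/(8·9.11×10^-31) · [2²/(1.19 nm)² + 1²/(1.19 nm)² + 3²/(1.19 nm)²].
Evaluating gives E = 5.963×10^-19 J = 3.73 eV.

E = 3.73 eV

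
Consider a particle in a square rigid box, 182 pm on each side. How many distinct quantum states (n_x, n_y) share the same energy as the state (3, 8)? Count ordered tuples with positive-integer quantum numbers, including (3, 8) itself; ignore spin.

The level has n_x² + n_y² = 73. The ordered positive-integer solutions are (3, 8), (8, 3).
That gives 2 states.

degeneracy = 2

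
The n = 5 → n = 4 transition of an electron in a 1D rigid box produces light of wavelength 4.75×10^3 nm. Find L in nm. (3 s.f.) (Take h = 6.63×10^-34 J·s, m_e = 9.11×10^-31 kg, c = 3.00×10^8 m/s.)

The photon carries ΔE = hc/λ = 6.63×10^-34·3.00×10^8/4.75×10^-6 m = 4.187×10^-20 J.
Since ΔE = (5² − 4²)E_1, E_1 = 4.652×10^-21 J, and L = h/√(8m_eE_1) = 3.60×10^-9 m = 3.60 nm.

L = 3.60 nm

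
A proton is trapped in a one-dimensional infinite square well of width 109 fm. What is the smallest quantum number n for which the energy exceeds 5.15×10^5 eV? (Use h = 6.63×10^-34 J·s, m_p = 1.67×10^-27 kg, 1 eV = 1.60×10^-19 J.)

n = 6

E_1 = h²/(8m_pL²) = 2.769×10^-15 J = 1.731×10^4 eV.
Need n² > 5.15×10^5/1.731×10^4 = 29.75, i.e. n > 5.454.
The smallest integer satisfying this is n = 6.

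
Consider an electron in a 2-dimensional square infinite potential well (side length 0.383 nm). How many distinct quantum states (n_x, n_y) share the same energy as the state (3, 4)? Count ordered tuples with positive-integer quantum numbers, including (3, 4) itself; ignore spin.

The level has n_x² + n_y² = 25. The ordered positive-integer solutions are (3, 4), (4, 3).
That gives 2 states.

degeneracy = 2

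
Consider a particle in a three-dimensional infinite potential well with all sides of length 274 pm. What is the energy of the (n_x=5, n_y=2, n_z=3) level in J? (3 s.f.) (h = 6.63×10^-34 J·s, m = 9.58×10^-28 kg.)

E = 2.90×10^-20 J

For a 3D rectangular well E = (h²/8m)·Σ n_i²/L_i² = (6.63×10^-34)²/(8·9.58×10^-28) · [5²/(274 pm)² + 2²/(274 pm)² + 3²/(274 pm)²].
Evaluating gives E = 2.90×10^-20 J.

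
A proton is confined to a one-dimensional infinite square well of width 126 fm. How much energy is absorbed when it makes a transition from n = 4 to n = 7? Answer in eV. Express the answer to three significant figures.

|ΔE| = 4.26×10^5 eV

E_1 = h²/(8m_pL²) = 2.066×10^-15 J.
|ΔE| = |4² − 7²|·E_1 = 33·2.066×10^-15 J = 6.818×10^-14 J = 4.26×10^5 eV.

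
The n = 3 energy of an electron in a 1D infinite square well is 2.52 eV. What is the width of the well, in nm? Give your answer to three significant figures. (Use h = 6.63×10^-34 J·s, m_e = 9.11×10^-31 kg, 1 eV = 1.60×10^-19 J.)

From E_n = n²h²/(8m_eL²), L = n·h/√(8m_eE_n).
E_3 = 2.52 eV = 4.032×10^-19 J, so L = 3·6.63×10^-34/√(8·9.11×10^-31·4.032×10^-19) = 1.16×10^-9 m = 1.16 nm.

L = 1.16 nm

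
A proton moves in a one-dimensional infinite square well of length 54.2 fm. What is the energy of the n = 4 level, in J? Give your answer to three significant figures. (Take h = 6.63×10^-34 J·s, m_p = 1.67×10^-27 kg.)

E_4 = 1.79×10^-13 J

For an infinite well E_n = n²h²/(8m_pL²), so E_1 = h²/(8m_pL²) = (6.63×10^-34)²/(8·1.67×10^-27·(5.42×10^-14 m)²) = 1.120×10^-14 J.
Then E_4 = 4²·E_1 = 16·1.120×10^-14 J = 1.79×10^-13 J.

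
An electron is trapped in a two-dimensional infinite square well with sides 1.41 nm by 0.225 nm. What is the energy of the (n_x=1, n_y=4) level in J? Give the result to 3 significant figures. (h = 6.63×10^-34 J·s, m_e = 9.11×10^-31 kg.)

For a 2D rectangular well E = (h²/8m_e)·Σ n_i²/L_i² = (6.63×10^-34)²/(8·9.11×10^-31) · [1²/(1.41 nm)² + 4²/(0.225 nm)²].
Evaluating gives E = 1.91×10^-17 J.

E = 1.91×10^-17 J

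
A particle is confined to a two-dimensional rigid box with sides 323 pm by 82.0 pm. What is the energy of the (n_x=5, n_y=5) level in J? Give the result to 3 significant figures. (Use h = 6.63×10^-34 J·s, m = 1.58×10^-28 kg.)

E = 1.38×10^-18 J

For a 2D rectangular well E = (h²/8m)·Σ n_i²/L_i² = (6.63×10^-34)²/(8·1.58×10^-28) · [5²/(323 pm)² + 5²/(82.0 pm)²].
Evaluating gives E = 1.38×10^-18 J.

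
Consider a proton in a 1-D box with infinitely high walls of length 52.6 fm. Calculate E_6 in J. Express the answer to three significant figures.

E_6 = 4.27×10^-13 J

For an infinite well E_n = n²h²/(8m_pL²), so E_1 = h²/(8m_pL²) = (6.626×10^-34)²/(8·1.673×10^-27·(5.26×10^-14 m)²) = 1.186×10^-14 J.
Then E_6 = 6²·E_1 = 36·1.186×10^-14 J = 4.27×10^-13 J.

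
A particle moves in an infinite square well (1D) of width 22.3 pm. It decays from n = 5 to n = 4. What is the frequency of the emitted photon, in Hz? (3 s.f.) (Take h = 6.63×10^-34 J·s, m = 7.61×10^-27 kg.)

f = 1.97×10^14 Hz

E_1 = h²/(8mL²) = 1.452×10^-20 J and ΔE = (5² − 4²)E_1 = 1.307×10^-19 J.
f = ΔE/h = 1.307×10^-19/6.63×10^-34 = 1.97×10^14 Hz.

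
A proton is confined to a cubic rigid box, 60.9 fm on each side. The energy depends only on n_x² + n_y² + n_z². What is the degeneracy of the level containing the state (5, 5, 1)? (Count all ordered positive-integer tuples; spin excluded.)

degeneracy = 6

The level has n_x² + n_y² + n_z² = 51. The ordered positive-integer solutions are (1, 1, 7), (1, 5, 5), (1, 7, 1), (5, 1, 5), (5, 5, 1), (7, 1, 1).
That gives 6 states.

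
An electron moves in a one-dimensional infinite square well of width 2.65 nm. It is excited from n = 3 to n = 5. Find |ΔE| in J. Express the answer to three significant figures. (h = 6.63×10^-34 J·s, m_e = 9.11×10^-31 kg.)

E_1 = h²/(8m_eL²) = 8.589×10^-21 J.
|ΔE| = |3² − 5²|·E_1 = 16·8.589×10^-21 J = 1.37×10^-19 J.

|ΔE| = 1.37×10^-19 J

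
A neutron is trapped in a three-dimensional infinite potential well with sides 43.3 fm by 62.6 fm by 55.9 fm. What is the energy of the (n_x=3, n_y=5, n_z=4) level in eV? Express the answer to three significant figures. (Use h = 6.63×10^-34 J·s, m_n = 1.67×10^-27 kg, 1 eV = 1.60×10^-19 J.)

For a 3D rectangular well E = (h²/8m_n)·Σ n_i²/L_i² = (6.63×10^-34)²/(8·1.67×10^-27) · [3²/(43.3 fm)² + 5²/(62.6 fm)² + 4²/(55.9 fm)²].
Evaluating gives E = 5.363×10^-13 J = 3.35×10^6 eV.

E = 3.35×10^6 eV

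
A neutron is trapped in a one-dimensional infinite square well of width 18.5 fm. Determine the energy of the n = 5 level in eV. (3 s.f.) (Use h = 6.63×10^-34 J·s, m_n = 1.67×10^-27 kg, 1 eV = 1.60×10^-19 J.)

For an infinite well E_n = n²h²/(8m_nL²), so E_1 = h²/(8m_nL²) = (6.63×10^-34)²/(8·1.67×10^-27·(1.85×10^-14 m)²) = 9.613×10^-14 J.
Then E_5 = 5²·E_1 = 25·9.613×10^-14 J = 2.403×10^-12 J.
Converting, E_5 = 2.403×10^-12 J / (1.60×10^-19 J/eV) = 1.50×10^7 eV.

E_5 = 1.50×10^7 eV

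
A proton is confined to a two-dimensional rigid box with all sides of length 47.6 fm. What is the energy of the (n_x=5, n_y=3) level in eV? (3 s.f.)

For a 2D rectangular well E = (h²/8m_p)·Σ n_i²/L_i² = (6.626×10^-34)²/(8·1.673×10^-27) · [5²/(47.6 fm)² + 3²/(47.6 fm)²].
Evaluating gives E = 4.922×10^-13 J = 3.07×10^6 eV.

E = 3.07×10^6 eV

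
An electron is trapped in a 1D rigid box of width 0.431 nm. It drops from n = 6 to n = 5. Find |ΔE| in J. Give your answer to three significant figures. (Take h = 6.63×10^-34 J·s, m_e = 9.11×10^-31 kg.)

|ΔE| = 3.57×10^-18 J

E_1 = h²/(8m_eL²) = 3.247×10^-19 J.
|ΔE| = |6² − 5²|·E_1 = 11·3.247×10^-19 J = 3.57×10^-18 J.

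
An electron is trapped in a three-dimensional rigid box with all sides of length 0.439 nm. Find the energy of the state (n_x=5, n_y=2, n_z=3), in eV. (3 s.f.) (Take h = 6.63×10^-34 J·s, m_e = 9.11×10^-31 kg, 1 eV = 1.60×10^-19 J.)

E = 74.3 eV

For a 3D rectangular well E = (h²/8m_e)·Σ n_i²/L_i² = (6.63×10^-34)²/(8·9.11×10^-31) · [5²/(0.439 nm)² + 2²/(0.439 nm)² + 3²/(0.439 nm)²].
Evaluating gives E = 1.189×10^-17 J = 74.3 eV.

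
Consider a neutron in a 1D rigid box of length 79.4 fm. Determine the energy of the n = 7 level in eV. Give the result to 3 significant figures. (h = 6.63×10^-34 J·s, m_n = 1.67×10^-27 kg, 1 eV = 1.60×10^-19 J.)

E_7 = 1.60×10^6 eV

For an infinite well E_n = n²h²/(8m_nL²), so E_1 = h²/(8m_nL²) = (6.63×10^-34)²/(8·1.67×10^-27·(7.94×10^-14 m)²) = 5.219×10^-15 J.
Then E_7 = 7²·E_1 = 49·5.219×10^-15 J = 2.557×10^-13 J.
Converting, E_7 = 2.557×10^-13 J / (1.60×10^-19 J/eV) = 1.60×10^6 eV.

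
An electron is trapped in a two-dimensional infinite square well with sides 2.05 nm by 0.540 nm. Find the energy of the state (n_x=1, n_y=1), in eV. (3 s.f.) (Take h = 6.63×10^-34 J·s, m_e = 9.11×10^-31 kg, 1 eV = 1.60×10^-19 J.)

For a 2D rectangular well E = (h²/8m_e)·Σ n_i²/L_i² = (6.63×10^-34)²/(8·9.11×10^-31) · [1²/(2.05 nm)² + 1²/(0.540 nm)²].
Evaluating gives E = 2.212×10^-19 J = 1.38 eV.

E = 1.38 eV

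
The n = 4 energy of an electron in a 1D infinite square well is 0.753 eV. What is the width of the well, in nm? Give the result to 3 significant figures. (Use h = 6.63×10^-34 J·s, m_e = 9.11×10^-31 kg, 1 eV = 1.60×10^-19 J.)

L = 2.83 nm

From E_n = n²h²/(8m_eL²), L = n·h/√(8m_eE_n).
E_4 = 0.753 eV = 1.205×10^-19 J, so L = 4·6.63×10^-34/√(8·9.11×10^-31·1.205×10^-19) = 2.83×10^-9 m = 2.83 nm.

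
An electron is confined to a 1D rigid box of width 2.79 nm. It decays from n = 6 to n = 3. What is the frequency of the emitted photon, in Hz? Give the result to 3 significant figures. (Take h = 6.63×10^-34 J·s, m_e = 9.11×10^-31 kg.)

f = 3.16×10^14 Hz

E_1 = h²/(8m_eL²) = 7.748×10^-21 J and ΔE = (6² − 3²)E_1 = 2.092×10^-19 J.
f = ΔE/h = 2.092×10^-19/6.63×10^-34 = 3.16×10^14 Hz.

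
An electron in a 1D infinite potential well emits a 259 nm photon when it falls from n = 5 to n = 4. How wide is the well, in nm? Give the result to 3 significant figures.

L = 0.841 nm

The photon carries ΔE = hc/λ = 6.626×10^-34·2.998×10^8/2.59×10^-7 m = 7.670×10^-19 J.
Since ΔE = (5² − 4²)E_1, E_1 = 8.522×10^-20 J, and L = h/√(8m_eE_1) = 8.41×10^-10 m = 0.841 nm.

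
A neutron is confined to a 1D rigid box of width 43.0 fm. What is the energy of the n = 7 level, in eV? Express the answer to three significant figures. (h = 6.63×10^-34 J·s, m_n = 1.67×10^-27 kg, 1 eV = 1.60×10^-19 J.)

For an infinite well E_n = n²h²/(8m_nL²), so E_1 = h²/(8m_nL²) = (6.63×10^-34)²/(8·1.67×10^-27·(4.30×10^-14 m)²) = 1.779×10^-14 J.
Then E_7 = 7²·E_1 = 49·1.779×10^-14 J = 8.717×10^-13 J.
Converting, E_7 = 8.717×10^-13 J / (1.60×10^-19 J/eV) = 5.45×10^6 eV.

E_7 = 5.45×10^6 eV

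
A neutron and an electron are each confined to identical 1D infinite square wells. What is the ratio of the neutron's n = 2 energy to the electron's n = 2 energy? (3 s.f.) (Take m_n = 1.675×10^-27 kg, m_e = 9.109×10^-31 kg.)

E_n ∝ 1/m at fixed n and L, so the ratio is m_e/m_n = 9.109×10^-31/1.675×10^-27 = 5.44×10^-4.

5.44×10^-4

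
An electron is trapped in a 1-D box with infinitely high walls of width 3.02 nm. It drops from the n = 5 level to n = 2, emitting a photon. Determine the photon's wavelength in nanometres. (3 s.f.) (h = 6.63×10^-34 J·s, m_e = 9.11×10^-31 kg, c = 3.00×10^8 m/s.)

λ = 1.43×10^3 nm

E_1 = h²/(8m_eL²) = 6.613×10^-21 J, so ΔE = (5² − 2²)E_1 = 1.389×10^-19 J.
λ = hc/ΔE = (6.63×10^-34·3.00×10^8)/1.389×10^-19 = 1.43×10^-6 m = 1.43×10^3 nm.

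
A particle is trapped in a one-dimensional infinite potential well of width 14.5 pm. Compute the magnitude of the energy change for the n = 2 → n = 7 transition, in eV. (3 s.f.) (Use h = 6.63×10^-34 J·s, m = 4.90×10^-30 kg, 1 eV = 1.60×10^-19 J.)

|ΔE| = 1.50×10^4 eV

E_1 = h²/(8mL²) = 5.333×10^-17 J.
|ΔE| = |2² − 7²|·E_1 = 45·5.333×10^-17 J = 2.400×10^-15 J = 1.50×10^4 eV.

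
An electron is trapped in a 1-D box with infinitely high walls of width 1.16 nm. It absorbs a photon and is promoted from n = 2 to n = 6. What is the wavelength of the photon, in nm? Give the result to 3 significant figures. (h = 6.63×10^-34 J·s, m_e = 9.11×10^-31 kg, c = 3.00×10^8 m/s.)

E_1 = h²/(8m_eL²) = 4.482×10^-20 J, so ΔE = (6² − 2²)E_1 = 1.434×10^-18 J.
λ = hc/ΔE = (6.63×10^-34·3.00×10^8)/1.434×10^-18 = 1.39×10^-7 m = 139 nm.

λ = 139 nm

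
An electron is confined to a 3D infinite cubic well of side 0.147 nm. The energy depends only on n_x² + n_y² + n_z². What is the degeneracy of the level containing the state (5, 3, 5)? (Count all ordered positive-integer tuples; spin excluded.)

The level has n_x² + n_y² + n_z² = 59. The ordered positive-integer solutions are (1, 3, 7), (1, 7, 3), (3, 1, 7), (3, 5, 5), (3, 7, 1), (5, 3, 5), (5, 5, 3), (7, 1, 3), (7, 3, 1).
That gives 9 states.

degeneracy = 9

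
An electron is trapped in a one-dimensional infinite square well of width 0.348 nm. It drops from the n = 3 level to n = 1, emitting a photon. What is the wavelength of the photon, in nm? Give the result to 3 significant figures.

λ = 49.9 nm

E_1 = h²/(8m_eL²) = 4.975×10^-19 J, so ΔE = (3² − 1²)E_1 = 3.980×10^-18 J.
λ = hc/ΔE = (6.626×10^-34·2.998×10^8)/3.980×10^-18 = 4.99×10^-8 m = 49.9 nm.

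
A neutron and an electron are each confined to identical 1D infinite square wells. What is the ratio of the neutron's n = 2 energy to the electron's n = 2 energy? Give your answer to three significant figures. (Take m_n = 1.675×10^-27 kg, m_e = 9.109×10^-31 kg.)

E_n ∝ 1/m at fixed n and L, so the ratio is m_e/m_n = 9.109×10^-31/1.675×10^-27 = 5.44×10^-4.

5.44×10^-4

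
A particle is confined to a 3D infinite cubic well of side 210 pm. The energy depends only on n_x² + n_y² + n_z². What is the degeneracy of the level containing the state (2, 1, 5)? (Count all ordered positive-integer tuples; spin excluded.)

degeneracy = 6

The level has n_x² + n_y² + n_z² = 30. The ordered positive-integer solutions are (1, 2, 5), (1, 5, 2), (2, 1, 5), (2, 5, 1), (5, 1, 2), (5, 2, 1).
That gives 6 states.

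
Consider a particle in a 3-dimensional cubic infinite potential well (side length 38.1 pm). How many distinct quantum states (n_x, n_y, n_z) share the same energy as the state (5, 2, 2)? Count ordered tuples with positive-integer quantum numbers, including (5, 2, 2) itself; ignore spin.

The level has n_x² + n_y² + n_z² = 33. The ordered positive-integer solutions are (1, 4, 4), (2, 2, 5), (2, 5, 2), (4, 1, 4), (4, 4, 1), (5, 2, 2).
That gives 6 states.

degeneracy = 6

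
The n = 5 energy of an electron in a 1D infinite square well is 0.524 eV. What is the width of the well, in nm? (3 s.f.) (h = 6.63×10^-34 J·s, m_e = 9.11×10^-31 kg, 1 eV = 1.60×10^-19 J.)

L = 4.24 nm

From E_n = n²h²/(8m_eL²), L = n·h/√(8m_eE_n).
E_5 = 0.524 eV = 8.384×10^-20 J, so L = 5·6.63×10^-34/√(8·9.11×10^-31·8.384×10^-20) = 4.24×10^-9 m = 4.24 nm.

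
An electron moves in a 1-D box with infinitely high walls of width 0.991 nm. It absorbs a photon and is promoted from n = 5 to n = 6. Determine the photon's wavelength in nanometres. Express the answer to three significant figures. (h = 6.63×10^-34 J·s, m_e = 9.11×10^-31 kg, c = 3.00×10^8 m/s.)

λ = 294 nm

E_1 = h²/(8m_eL²) = 6.141×10^-20 J, so ΔE = (6² − 5²)E_1 = 6.755×10^-19 J.
λ = hc/ΔE = (6.63×10^-34·3.00×10^8)/6.755×10^-19 = 2.94×10^-7 m = 294 nm.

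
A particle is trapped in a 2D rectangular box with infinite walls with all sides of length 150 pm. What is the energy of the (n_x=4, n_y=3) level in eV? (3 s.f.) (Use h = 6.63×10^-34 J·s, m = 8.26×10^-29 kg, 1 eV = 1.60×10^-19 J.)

E = 4.62 eV

For a 2D rectangular well E = (h²/8m)·Σ n_i²/L_i² = (6.63×10^-34)²/(8·8.26×10^-29) · [4²/(150 pm)² + 3²/(150 pm)²].
Evaluating gives E = 7.391×10^-19 J = 4.62 eV.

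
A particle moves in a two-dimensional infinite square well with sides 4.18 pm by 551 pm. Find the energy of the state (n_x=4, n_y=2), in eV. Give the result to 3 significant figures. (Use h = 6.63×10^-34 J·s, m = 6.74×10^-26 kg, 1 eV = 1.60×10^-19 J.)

For a 2D rectangular well E = (h²/8m)·Σ n_i²/L_i² = (6.63×10^-34)²/(8·6.74×10^-26) · [4²/(4.18 pm)² + 2²/(551 pm)²].
Evaluating gives E = 7.465×10^-19 J = 4.67 eV.

E = 4.67 eV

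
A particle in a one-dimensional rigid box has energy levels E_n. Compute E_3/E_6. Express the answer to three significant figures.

E_n ∝ n², so E_3/E_6 = 3²/6² = 9/36 = 0.250.

0.250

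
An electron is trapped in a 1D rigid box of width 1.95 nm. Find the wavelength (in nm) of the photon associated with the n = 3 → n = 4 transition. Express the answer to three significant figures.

λ = 1.79×10^3 nm

E_1 = h²/(8m_eL²) = 1.584×10^-20 J, so ΔE = (4² − 3²)E_1 = 1.109×10^-19 J.
λ = hc/ΔE = (6.626×10^-34·2.998×10^8)/1.109×10^-19 = 1.79×10^-6 m = 1.79×10^3 nm.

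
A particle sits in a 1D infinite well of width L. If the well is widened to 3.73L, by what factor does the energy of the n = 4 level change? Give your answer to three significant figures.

0.0719

E_n ∝ 1/L², so the energy scales by 1/3.73² = 0.0719.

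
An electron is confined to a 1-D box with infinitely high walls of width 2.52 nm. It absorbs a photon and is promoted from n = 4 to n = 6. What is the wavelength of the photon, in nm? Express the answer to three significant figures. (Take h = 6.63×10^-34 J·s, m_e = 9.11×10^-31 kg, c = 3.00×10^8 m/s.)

λ = 1.05×10^3 nm

E_1 = h²/(8m_eL²) = 9.498×10^-21 J, so ΔE = (6² − 4²)E_1 = 1.900×10^-19 J.
λ = hc/ΔE = (6.63×10^-34·3.00×10^8)/1.900×10^-19 = 1.05×10^-6 m = 1.05×10^3 nm.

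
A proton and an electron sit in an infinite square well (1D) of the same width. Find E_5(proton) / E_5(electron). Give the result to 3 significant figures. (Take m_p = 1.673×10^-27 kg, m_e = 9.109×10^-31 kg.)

E_n ∝ 1/m at fixed n and L, so the ratio is m_e/m_p = 9.109×10^-31/1.673×10^-27 = 5.44×10^-4.

5.44×10^-4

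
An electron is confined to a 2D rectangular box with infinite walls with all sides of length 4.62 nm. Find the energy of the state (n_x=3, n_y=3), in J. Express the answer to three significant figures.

E = 5.08×10^-20 J

For a 2D rectangular well E = (h²/8m_e)·Σ n_i²/L_i² = (6.626×10^-34)²/(8·9.109×10^-31) · [3²/(4.62 nm)² + 3²/(4.62 nm)²].
Evaluating gives E = 5.08×10^-20 J.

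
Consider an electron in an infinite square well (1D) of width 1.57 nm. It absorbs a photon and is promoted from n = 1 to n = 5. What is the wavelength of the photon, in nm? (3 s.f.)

λ = 339 nm

E_1 = h²/(8m_eL²) = 2.444×10^-20 J, so ΔE = (5² − 1²)E_1 = 5.866×10^-19 J.
λ = hc/ΔE = (6.626×10^-34·2.998×10^8)/5.866×10^-19 = 3.39×10^-7 m = 339 nm.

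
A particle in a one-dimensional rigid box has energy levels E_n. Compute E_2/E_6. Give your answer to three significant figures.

0.111

E_n ∝ n², so E_2/E_6 = 2²/6² = 4/36 = 0.111.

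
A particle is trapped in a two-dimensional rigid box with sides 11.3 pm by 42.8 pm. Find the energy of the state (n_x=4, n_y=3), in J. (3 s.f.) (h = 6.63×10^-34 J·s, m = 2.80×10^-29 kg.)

For a 2D rectangular well E = (h²/8m)·Σ n_i²/L_i² = (6.63×10^-34)²/(8·2.80×10^-29) · [4²/(11.3 pm)² + 3²/(42.8 pm)²].
Evaluating gives E = 2.56×10^-16 J.

E = 2.56×10^-16 J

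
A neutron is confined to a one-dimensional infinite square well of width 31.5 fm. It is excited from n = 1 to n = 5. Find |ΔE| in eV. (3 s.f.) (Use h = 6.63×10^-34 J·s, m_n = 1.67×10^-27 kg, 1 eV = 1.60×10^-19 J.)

|ΔE| = 4.97×10^6 eV

E_1 = h²/(8m_nL²) = 3.316×10^-14 J.
|ΔE| = |1² − 5²|·E_1 = 24·3.316×10^-14 J = 7.958×10^-13 J = 4.97×10^6 eV.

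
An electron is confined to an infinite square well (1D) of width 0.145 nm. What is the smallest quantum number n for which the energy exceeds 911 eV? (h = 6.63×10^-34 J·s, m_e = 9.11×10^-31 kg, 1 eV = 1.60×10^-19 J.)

E_1 = h²/(8m_eL²) = 2.869×10^-18 J = 17.93 eV.
Need n² > 911/17.93 = 50.81, i.e. n > 7.128.
The smallest integer satisfying this is n = 8.

n = 8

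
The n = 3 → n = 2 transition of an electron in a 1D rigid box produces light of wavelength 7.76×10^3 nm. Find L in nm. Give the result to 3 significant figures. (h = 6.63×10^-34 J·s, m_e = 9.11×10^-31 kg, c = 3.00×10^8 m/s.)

The photon carries ΔE = hc/λ = 6.63×10^-34·3.00×10^8/7.76×10^-6 m = 2.563×10^-20 J.
Since ΔE = (3² − 2²)E_1, E_1 = 5.126×10^-21 J, and L = h/√(8m_eE_1) = 3.43×10^-9 m = 3.43 nm.

L = 3.43 nm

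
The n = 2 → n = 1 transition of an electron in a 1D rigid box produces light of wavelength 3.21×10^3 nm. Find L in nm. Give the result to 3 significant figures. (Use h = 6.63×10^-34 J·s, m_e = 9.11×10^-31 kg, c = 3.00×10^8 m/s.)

L = 1.71 nm

The photon carries ΔE = hc/λ = 6.63×10^-34·3.00×10^8/3.21×10^-6 m = 6.196×10^-20 J.
Since ΔE = (2² − 1²)E_1, E_1 = 2.065×10^-20 J, and L = h/√(8m_eE_1) = 1.71×10^-9 m = 1.71 nm.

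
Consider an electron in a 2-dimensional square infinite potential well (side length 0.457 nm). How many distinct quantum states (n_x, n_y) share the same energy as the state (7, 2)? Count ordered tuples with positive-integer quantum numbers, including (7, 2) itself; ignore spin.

The level has n_x² + n_y² = 53. The ordered positive-integer solutions are (2, 7), (7, 2).
That gives 2 states.

degeneracy = 2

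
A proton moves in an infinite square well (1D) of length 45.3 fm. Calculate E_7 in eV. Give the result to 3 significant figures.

For an infinite well E_n = n²h²/(8m_pL²), so E_1 = h²/(8m_pL²) = (6.626×10^-34)²/(8·1.673×10^-27·(4.53×10^-14 m)²) = 1.599×10^-14 J.
Then E_7 = 7²·E_1 = 49·1.599×10^-14 J = 7.835×10^-13 J.
Converting, E_7 = 7.835×10^-13 J / (1.602×10^-19 J/eV) = 4.89×10^6 eV.

E_7 = 4.89×10^6 eV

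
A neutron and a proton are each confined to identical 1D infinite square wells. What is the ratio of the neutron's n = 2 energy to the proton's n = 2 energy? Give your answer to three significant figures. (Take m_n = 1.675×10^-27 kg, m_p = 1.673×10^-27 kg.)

0.999

E_n ∝ 1/m at fixed n and L, so the ratio is m_p/m_n = 1.673×10^-27/1.675×10^-27 = 0.999.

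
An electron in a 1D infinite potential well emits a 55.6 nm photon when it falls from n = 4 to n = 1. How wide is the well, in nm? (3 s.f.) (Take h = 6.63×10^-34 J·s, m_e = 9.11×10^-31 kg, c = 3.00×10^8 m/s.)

L = 0.503 nm

The photon carries ΔE = hc/λ = 6.63×10^-34·3.00×10^8/5.56×10^-8 m = 3.577×10^-18 J.
Since ΔE = (4² − 1²)E_1, E_1 = 2.385×10^-19 J, and L = h/√(8m_eE_1) = 5.03×10^-10 m = 0.503 nm.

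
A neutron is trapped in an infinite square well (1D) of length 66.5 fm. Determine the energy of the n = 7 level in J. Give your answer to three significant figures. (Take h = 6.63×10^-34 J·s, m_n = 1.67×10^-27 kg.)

For an infinite well E_n = n²h²/(8m_nL²), so E_1 = h²/(8m_nL²) = (6.63×10^-34)²/(8·1.67×10^-27·(6.65×10^-14 m)²) = 7.440×10^-15 J.
Then E_7 = 7²·E_1 = 49·7.440×10^-15 J = 3.65×10^-13 J.

E_7 = 3.65×10^-13 J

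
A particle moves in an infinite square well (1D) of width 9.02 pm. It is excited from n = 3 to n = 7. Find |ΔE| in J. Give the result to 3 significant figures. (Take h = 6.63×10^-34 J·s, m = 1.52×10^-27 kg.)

E_1 = h²/(8mL²) = 4.443×10^-19 J.
|ΔE| = |3² − 7²|·E_1 = 40·4.443×10^-19 J = 1.78×10^-17 J.

|ΔE| = 1.78×10^-17 J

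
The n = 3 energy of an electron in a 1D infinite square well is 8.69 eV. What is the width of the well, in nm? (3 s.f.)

From E_n = n²h²/(8m_eL²), L = n·h/√(8m_eE_n).
E_3 = 8.69 eV = 1.392×10^-18 J, so L = 3·6.626×10^-34/√(8·9.109×10^-31·1.392×10^-18) = 6.24×10^-10 m = 0.624 nm.

L = 0.624 nm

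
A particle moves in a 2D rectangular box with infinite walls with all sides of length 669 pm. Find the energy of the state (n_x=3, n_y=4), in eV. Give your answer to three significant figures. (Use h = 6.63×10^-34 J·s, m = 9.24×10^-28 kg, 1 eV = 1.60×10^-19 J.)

E = 0.0208 eV

For a 2D rectangular well E = (h²/8m)·Σ n_i²/L_i² = (6.63×10^-34)²/(8·9.24×10^-28) · [3²/(669 pm)² + 4²/(669 pm)²].
Evaluating gives E = 3.322×10^-21 J = 0.0208 eV.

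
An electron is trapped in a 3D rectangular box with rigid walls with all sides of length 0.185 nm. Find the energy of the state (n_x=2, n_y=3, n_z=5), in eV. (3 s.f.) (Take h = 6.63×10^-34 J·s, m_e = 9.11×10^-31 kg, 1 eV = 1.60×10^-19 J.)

E = 419 eV

For a 3D rectangular well E = (h²/8m_e)·Σ n_i²/L_i² = (6.63×10^-34)²/(8·9.11×10^-31) · [2²/(0.185 nm)² + 3²/(0.185 nm)² + 5²/(0.185 nm)²].
Evaluating gives E = 6.697×10^-17 J = 419 eV.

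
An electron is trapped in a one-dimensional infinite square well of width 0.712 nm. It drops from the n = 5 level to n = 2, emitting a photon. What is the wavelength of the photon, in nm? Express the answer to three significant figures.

E_1 = h²/(8m_eL²) = 1.188×10^-19 J, so ΔE = (5² − 2²)E_1 = 2.495×10^-18 J.
λ = hc/ΔE = (6.626×10^-34·2.998×10^8)/2.495×10^-18 = 7.96×10^-8 m = 79.6 nm.

λ = 79.6 nm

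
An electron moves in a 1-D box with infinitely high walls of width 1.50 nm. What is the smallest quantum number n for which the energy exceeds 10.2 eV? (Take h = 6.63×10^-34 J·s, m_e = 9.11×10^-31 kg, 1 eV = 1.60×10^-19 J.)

n = 8

E_1 = h²/(8m_eL²) = 2.681×10^-20 J = 0.1676 eV.
Need n² > 10.2/0.1676 = 60.86, i.e. n > 7.801.
The smallest integer satisfying this is n = 8.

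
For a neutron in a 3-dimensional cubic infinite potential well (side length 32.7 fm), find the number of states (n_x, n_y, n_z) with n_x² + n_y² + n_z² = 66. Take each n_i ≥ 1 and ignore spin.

The level has n_x² + n_y² + n_z² = 66. The ordered positive-integer solutions are (1, 1, 8), (1, 4, 7), (1, 7, 4), (1, 8, 1), (4, 1, 7), (4, 5, 5), (4, 7, 1), (5, 4, 5), (5, 5, 4), (7, 1, 4), (7, 4, 1), (8, 1, 1).
That gives 12 states.

degeneracy = 12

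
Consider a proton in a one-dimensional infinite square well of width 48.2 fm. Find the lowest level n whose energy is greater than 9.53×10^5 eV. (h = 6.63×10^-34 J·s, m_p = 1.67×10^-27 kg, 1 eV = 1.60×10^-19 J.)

E_1 = h²/(8m_pL²) = 1.416×10^-14 J = 8.850×10^4 eV.
Need n² > 9.53×10^5/8.850×10^4 = 10.77, i.e. n > 3.282.
The smallest integer satisfying this is n = 4.

n = 4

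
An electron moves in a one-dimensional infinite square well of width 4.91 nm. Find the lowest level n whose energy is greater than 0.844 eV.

n = 8

E_1 = h²/(8m_eL²) = 2.499×10^-21 J = 0.01560 eV.
Need n² > 0.844/0.01560 = 54.10, i.e. n > 7.355.
The smallest integer satisfying this is n = 8.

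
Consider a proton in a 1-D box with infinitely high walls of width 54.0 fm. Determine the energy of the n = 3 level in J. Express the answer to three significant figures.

E_3 = 1.01×10^-13 J

For an infinite well E_n = n²h²/(8m_pL²), so E_1 = h²/(8m_pL²) = (6.626×10^-34)²/(8·1.673×10^-27·(5.40×10^-14 m)²) = 1.125×10^-14 J.
Then E_3 = 3²·E_1 = 9·1.125×10^-14 J = 1.01×10^-13 J.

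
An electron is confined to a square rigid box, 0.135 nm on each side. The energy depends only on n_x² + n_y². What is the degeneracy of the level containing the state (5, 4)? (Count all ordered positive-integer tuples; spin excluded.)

degeneracy = 2

The level has n_x² + n_y² = 41. The ordered positive-integer solutions are (4, 5), (5, 4).
That gives 2 states.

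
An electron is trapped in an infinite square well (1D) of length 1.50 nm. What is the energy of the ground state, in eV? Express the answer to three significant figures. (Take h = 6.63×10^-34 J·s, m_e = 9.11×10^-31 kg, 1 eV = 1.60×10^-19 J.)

For an infinite well E_n = n²h²/(8m_eL²), so E_1 = h²/(8m_eL²) = (6.63×10^-34)²/(8·9.11×10^-31·(1.50×10^-9 m)²) = 2.681×10^-20 J.
Converting, E_1 = 2.681×10^-20 J / (1.60×10^-19 J/eV) = 0.168 eV.

E_1 = 0.168 eV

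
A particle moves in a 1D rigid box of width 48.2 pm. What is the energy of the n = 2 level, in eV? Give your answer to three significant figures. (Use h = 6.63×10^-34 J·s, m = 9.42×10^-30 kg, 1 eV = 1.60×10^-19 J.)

E_2 = 62.8 eV

For an infinite well E_n = n²h²/(8mL²), so E_1 = h²/(8mL²) = (6.63×10^-34)²/(8·9.42×10^-30·(4.82×10^-11 m)²) = 2.511×10^-18 J.
Then E_2 = 2²·E_1 = 4·2.511×10^-18 J = 1.004×10^-17 J.
Converting, E_2 = 1.004×10^-17 J / (1.60×10^-19 J/eV) = 62.8 eV.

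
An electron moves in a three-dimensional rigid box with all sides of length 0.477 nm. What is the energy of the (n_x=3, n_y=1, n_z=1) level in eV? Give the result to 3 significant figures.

For a 3D rectangular well E = (h²/8m_e)·Σ n_i²/L_i² = (6.626×10^-34)²/(8·9.109×10^-31) · [3²/(0.477 nm)² + 1²/(0.477 nm)² + 1²/(0.477 nm)²].
Evaluating gives E = 2.913×10^-18 J = 18.2 eV.

E = 18.2 eV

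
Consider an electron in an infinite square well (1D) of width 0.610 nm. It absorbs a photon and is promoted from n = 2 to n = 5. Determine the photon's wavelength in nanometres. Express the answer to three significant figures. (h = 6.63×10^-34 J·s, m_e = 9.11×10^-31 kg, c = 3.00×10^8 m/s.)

E_1 = h²/(8m_eL²) = 1.621×10^-19 J, so ΔE = (5² − 2²)E_1 = 3.404×10^-18 J.
λ = hc/ΔE = (6.63×10^-34·3.00×10^8)/3.404×10^-18 = 5.84×10^-8 m = 58.4 nm.

λ = 58.4 nm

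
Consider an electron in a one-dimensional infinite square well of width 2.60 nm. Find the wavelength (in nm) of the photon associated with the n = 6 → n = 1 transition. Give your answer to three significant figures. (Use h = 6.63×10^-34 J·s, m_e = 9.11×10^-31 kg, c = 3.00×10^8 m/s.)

E_1 = h²/(8m_eL²) = 8.922×10^-21 J, so ΔE = (6² − 1²)E_1 = 3.123×10^-19 J.
λ = hc/ΔE = (6.63×10^-34·3.00×10^8)/3.123×10^-19 = 6.37×10^-7 m = 637 nm.

λ = 637 nm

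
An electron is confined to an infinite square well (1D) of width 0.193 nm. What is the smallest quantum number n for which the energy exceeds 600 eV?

n = 8

E_1 = h²/(8m_eL²) = 1.617×10^-18 J = 10.09 eV.
Need n² > 600/10.09 = 59.46, i.e. n > 7.711.
The smallest integer satisfying this is n = 8.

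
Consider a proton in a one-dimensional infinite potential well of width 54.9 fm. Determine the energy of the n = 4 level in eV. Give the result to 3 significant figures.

E_4 = 1.09×10^6 eV

For an infinite well E_n = n²h²/(8m_pL²), so E_1 = h²/(8m_pL²) = (6.626×10^-34)²/(8·1.673×10^-27·(5.49×10^-14 m)²) = 1.088×10^-14 J.
Then E_4 = 4²·E_1 = 16·1.088×10^-14 J = 1.741×10^-13 J.
Converting, E_4 = 1.741×10^-13 J / (1.602×10^-19 J/eV) = 1.09×10^6 eV.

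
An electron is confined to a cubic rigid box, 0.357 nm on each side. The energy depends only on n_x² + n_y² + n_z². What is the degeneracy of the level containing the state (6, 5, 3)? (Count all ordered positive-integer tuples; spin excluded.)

The level has n_x² + n_y² + n_z² = 70. The ordered positive-integer solutions are (3, 5, 6), (3, 6, 5), (5, 3, 6), (5, 6, 3), (6, 3, 5), (6, 5, 3).
That gives 6 states.

degeneracy = 6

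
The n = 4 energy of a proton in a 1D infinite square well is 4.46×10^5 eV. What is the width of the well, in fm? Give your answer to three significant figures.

L = 85.7 fm

From E_n = n²h²/(8m_pL²), L = n·h/√(8m_pE_n).
E_4 = 4.46×10^5 eV = 7.145×10^-14 J, so L = 4·6.626×10^-34/√(8·1.673×10^-27·7.145×10^-14) = 8.57×10^-14 m = 85.7 fm.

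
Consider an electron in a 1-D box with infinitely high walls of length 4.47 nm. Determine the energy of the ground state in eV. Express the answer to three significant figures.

For an infinite well E_n = n²h²/(8m_eL²), so E_1 = h²/(8m_eL²) = (6.626×10^-34)²/(8·9.109×10^-31·(4.47×10^-9 m)²) = 3.015×10^-21 J.
Converting, E_1 = 3.015×10^-21 J / (1.602×10^-19 J/eV) = 0.0188 eV.

E_1 = 0.0188 eV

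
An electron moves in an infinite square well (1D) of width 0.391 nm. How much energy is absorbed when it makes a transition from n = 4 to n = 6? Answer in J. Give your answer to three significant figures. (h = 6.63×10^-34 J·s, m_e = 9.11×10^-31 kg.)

E_1 = h²/(8m_eL²) = 3.945×10^-19 J.
|ΔE| = |4² − 6²|·E_1 = 20·3.945×10^-19 J = 7.89×10^-18 J.

|ΔE| = 7.89×10^-18 J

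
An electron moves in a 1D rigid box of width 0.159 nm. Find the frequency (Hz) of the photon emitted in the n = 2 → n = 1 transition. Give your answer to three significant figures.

E_1 = h²/(8m_eL²) = 2.383×10^-18 J and ΔE = (2² − 1²)E_1 = 7.149×10^-18 J.
f = ΔE/h = 7.149×10^-18/6.626×10^-34 = 1.08×10^16 Hz.

f = 1.08×10^16 Hz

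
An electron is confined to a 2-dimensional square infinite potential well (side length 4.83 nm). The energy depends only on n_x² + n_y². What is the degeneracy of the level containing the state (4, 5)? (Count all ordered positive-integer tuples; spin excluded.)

The level has n_x² + n_y² = 41. The ordered positive-integer solutions are (4, 5), (5, 4).
That gives 2 states.

degeneracy = 2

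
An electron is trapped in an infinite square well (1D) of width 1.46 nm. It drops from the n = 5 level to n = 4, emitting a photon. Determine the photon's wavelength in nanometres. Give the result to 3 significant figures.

E_1 = h²/(8m_eL²) = 2.826×10^-20 J, so ΔE = (5² − 4²)E_1 = 2.543×10^-19 J.
λ = hc/ΔE = (6.626×10^-34·2.998×10^8)/2.543×10^-19 = 7.81×10^-7 m = 781 nm.

λ = 781 nm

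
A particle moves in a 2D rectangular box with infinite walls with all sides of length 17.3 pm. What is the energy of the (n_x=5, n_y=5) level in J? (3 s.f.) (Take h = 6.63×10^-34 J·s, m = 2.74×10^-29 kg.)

E = 3.35×10^-16 J

For a 2D rectangular well E = (h²/8m)·Σ n_i²/L_i² = (6.63×10^-34)²/(8·2.74×10^-29) · [5²/(17.3 pm)² + 5²/(17.3 pm)²].
Evaluating gives E = 3.35×10^-16 J.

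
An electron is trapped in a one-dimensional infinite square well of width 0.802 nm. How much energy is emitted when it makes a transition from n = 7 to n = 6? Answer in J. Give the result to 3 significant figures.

E_1 = h²/(8m_eL²) = 9.367×10^-20 J.
|ΔE| = |7² − 6²|·E_1 = 13·9.367×10^-20 J = 1.22×10^-18 J.

|ΔE| = 1.22×10^-18 J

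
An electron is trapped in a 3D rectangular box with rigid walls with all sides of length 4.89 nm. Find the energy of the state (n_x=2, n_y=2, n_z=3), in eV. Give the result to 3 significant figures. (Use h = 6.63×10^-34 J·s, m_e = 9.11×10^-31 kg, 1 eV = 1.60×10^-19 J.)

E = 0.268 eV

For a 3D rectangular well E = (h²/8m_e)·Σ n_i²/L_i² = (6.63×10^-34)²/(8·9.11×10^-31) · [2²/(4.89 nm)² + 2²/(4.89 nm)² + 3²/(4.89 nm)²].
Evaluating gives E = 4.288×10^-20 J = 0.268 eV.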